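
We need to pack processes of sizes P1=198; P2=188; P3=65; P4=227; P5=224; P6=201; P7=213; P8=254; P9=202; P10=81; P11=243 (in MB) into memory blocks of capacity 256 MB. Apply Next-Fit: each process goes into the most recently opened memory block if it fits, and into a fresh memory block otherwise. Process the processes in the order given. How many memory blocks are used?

P1 (198 MB) → memory block 1 (remaining 58 MB)
P2 (188 MB) → memory block 2 (remaining 68 MB)
P3 (65 MB) → memory block 2 (remaining 3 MB)
P4 (227 MB) → memory block 3 (remaining 29 MB)
P5 (224 MB) → memory block 4 (remaining 32 MB)
P6 (201 MB) → memory block 5 (remaining 55 MB)
P7 (213 MB) → memory block 6 (remaining 43 MB)
P8 (254 MB) → memory block 7 (remaining 2 MB)
P9 (202 MB) → memory block 8 (remaining 54 MB)
P10 (81 MB) → memory block 9 (remaining 175 MB)
P11 (243 MB) → memory block 10 (remaining 13 MB)

10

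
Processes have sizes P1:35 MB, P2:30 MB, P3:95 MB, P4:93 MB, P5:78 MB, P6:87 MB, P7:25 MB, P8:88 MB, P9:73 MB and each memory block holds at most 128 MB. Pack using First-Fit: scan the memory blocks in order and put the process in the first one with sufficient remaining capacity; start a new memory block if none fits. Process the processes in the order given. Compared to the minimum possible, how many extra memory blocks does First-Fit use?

1

First-Fit: [35,30,25] [95] [93] [78] [87] [88] [73] → 7 memory blocks.
6 processes exceed 64 MB (half the capacity), and no two of those can share a memory block, so at least 6 memory blocks are needed.
An optimal packing achieves that bound: [95,30] [93,35] [88,25] [87] [78] [73] → 6 memory blocks.
Excess: 7 − 6 = 1.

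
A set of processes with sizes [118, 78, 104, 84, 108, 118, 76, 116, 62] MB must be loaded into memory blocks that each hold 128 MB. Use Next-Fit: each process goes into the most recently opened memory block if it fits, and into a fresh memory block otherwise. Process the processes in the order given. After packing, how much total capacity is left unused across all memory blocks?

Put 118 MB in memory block 1; 10 MB remain.
Put 78 MB in memory block 2; 50 MB remain.
Put 104 MB in memory block 3; 24 MB remain.
Put 84 MB in memory block 4; 44 MB remain.
Put 108 MB in memory block 5; 20 MB remain.
Put 118 MB in memory block 6; 10 MB remain.
Put 76 MB in memory block 7; 52 MB remain.
Put 116 MB in memory block 8; 12 MB remain.
Put 62 MB in memory block 9; 66 MB remain.
9 memory blocks × 128 MB = 1152 MB; used 864 MB; unused 288 MB.

288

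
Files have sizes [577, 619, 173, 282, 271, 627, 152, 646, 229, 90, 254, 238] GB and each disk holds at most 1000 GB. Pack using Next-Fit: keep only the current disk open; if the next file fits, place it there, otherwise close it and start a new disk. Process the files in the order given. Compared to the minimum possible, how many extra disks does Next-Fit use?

1

Next-Fit: [577] [619,173] [282,271] [627,152] [646,229,90] [254,238] → 6 disks.
Total size 4158 GB; any packing needs at least ⌈4158/1000⌉ = 5 disks.
An optimal packing achieves that bound: [646,282] [627,271,90] [619,254] [577,238,173] [229,152] → 5 disks.
Excess: 6 − 5 = 1.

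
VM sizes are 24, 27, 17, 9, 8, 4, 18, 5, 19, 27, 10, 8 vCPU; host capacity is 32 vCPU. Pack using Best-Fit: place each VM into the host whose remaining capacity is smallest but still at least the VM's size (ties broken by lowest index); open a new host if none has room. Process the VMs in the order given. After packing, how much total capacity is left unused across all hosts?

Put 24 vCPU in host 1; 8 vCPU remain.
Put 27 vCPU in host 2; 5 vCPU remain.
Put 17 vCPU in host 3; 15 vCPU remain.
Put 9 vCPU in host 3; 6 vCPU remain.
Put 8 vCPU in host 1; 0 vCPU remain.
Put 4 vCPU in host 2; 1 vCPU remain.
Put 18 vCPU in host 4; 14 vCPU remain.
Put 5 vCPU in host 3; 1 vCPU remain.
Put 19 vCPU in host 5; 13 vCPU remain.
Put 27 vCPU in host 6; 5 vCPU remain.
Put 10 vCPU in host 5; 3 vCPU remain.
Put 8 vCPU in host 4; 6 vCPU remain.
6 hosts × 32 vCPU = 192 vCPU; used 176 vCPU; unused 16 vCPU.

16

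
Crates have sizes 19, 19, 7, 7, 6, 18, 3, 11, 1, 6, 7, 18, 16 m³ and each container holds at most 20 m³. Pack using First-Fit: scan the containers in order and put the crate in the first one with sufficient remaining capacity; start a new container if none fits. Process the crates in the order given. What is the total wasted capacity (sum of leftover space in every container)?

19 m³ → container 1 (remaining 1 m³)
19 m³ → container 2 (remaining 1 m³)
7 m³ → container 3 (remaining 13 m³)
7 m³ → container 3 (remaining 6 m³)
6 m³ → container 3 (remaining 0 m³)
18 m³ → container 4 (remaining 2 m³)
3 m³ → container 5 (remaining 17 m³)
11 m³ → container 5 (remaining 6 m³)
1 m³ → container 1 (remaining 0 m³)
6 m³ → container 5 (remaining 0 m³)
7 m³ → container 6 (remaining 13 m³)
18 m³ → container 7 (remaining 2 m³)
16 m³ → container 8 (remaining 4 m³)
8 containers × 20 m³ = 160 m³; used 138 m³; unused 22 m³.

22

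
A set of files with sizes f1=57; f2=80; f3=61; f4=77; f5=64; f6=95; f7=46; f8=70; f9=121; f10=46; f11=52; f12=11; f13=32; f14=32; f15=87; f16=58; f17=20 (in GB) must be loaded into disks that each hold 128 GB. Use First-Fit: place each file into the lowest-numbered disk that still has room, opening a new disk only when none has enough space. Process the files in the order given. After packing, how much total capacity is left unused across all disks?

f1 (57 GB) → disk 1 (remaining 71 GB)
f2 (80 GB) → disk 2 (remaining 48 GB)
f3 (61 GB) → disk 1 (remaining 10 GB)
f4 (77 GB) → disk 3 (remaining 51 GB)
f5 (64 GB) → disk 4 (remaining 64 GB)
f6 (95 GB) → disk 5 (remaining 33 GB)
f7 (46 GB) → disk 2 (remaining 2 GB)
f8 (70 GB) → disk 6 (remaining 58 GB)
f9 (121 GB) → disk 7 (remaining 7 GB)
f10 (46 GB) → disk 3 (remaining 5 GB)
f11 (52 GB) → disk 4 (remaining 12 GB)
f12 (11 GB) → disk 4 (remaining 1 GB)
f13 (32 GB) → disk 5 (remaining 1 GB)
f14 (32 GB) → disk 6 (remaining 26 GB)
f15 (87 GB) → disk 8 (remaining 41 GB)
f16 (58 GB) → disk 9 (remaining 70 GB)
f17 (20 GB) → disk 6 (remaining 6 GB)
9 disks × 128 GB = 1152 GB; used 1009 GB; unused 143 GB.

143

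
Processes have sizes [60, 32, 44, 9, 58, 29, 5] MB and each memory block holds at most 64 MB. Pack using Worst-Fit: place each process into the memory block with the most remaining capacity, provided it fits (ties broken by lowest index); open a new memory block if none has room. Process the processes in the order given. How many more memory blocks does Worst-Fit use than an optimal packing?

1

Worst-Fit: [60] [32,9] [44] [58] [29,5] → 5 memory blocks.
Total size 237 MB; any packing needs at least ⌈237/64⌉ = 4 memory blocks.
An optimal packing achieves that bound: [60] [58,5] [44,9] [32,29] → 4 memory blocks.
Excess: 5 − 4 = 1.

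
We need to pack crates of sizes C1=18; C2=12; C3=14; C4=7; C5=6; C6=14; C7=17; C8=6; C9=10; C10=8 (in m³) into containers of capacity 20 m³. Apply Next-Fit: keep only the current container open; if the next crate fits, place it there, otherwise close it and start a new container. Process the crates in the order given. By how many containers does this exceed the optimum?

2

Next-Fit: [18] [12] [14] [7,6] [14] [17] [6,10] [8] → 8 containers.
Total size 112 m³; any packing needs at least ⌈112/20⌉ = 6 containers.
An optimal packing achieves that bound: [18] [17] [14,6] [14,6] [12,8] [10,7] → 6 containers.
Excess: 8 − 6 = 2.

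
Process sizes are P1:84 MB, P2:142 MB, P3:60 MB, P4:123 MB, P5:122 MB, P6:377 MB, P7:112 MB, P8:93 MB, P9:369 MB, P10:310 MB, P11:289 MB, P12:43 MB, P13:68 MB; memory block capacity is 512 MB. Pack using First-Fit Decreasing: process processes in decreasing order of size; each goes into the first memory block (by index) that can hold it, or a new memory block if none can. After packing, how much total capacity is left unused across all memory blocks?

368

Sorted descending: 377, 369, 310, 289, 142, 123, 122, 112, 93, 84, 68, 60, 43.
377 MB → memory block 1 (remaining 135 MB)
369 MB → memory block 2 (remaining 143 MB)
310 MB → memory block 3 (remaining 202 MB)
289 MB → memory block 4 (remaining 223 MB)
142 MB → memory block 2 (remaining 1 MB)
123 MB → memory block 1 (remaining 12 MB)
122 MB → memory block 3 (remaining 80 MB)
112 MB → memory block 4 (remaining 111 MB)
93 MB → memory block 4 (remaining 18 MB)
84 MB → memory block 5 (remaining 428 MB)
68 MB → memory block 3 (remaining 12 MB)
60 MB → memory block 5 (remaining 368 MB)
43 MB → memory block 5 (remaining 325 MB)
5 memory blocks × 512 MB = 2560 MB; used 2192 MB; unused 368 MB.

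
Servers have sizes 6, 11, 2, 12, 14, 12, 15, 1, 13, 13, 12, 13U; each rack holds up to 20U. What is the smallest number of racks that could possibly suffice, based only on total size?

7

Total size = 6 + 11 + 2 + 12 + 14 + 12 + 15 + 1 + 13 + 13 + 12 + 13 = 124U.
⌈124 / 20⌉ = 7.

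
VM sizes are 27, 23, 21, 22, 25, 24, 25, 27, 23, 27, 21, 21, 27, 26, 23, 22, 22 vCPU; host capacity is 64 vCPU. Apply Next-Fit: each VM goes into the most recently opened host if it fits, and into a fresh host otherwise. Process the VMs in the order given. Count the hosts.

27 vCPU → host 1 (remaining 37 vCPU)
23 vCPU → host 1 (remaining 14 vCPU)
21 vCPU → host 2 (remaining 43 vCPU)
22 vCPU → host 2 (remaining 21 vCPU)
25 vCPU → host 3 (remaining 39 vCPU)
24 vCPU → host 3 (remaining 15 vCPU)
25 vCPU → host 4 (remaining 39 vCPU)
27 vCPU → host 4 (remaining 12 vCPU)
23 vCPU → host 5 (remaining 41 vCPU)
27 vCPU → host 5 (remaining 14 vCPU)
21 vCPU → host 6 (remaining 43 vCPU)
21 vCPU → host 6 (remaining 22 vCPU)
27 vCPU → host 7 (remaining 37 vCPU)
26 vCPU → host 7 (remaining 11 vCPU)
23 vCPU → host 8 (remaining 41 vCPU)
22 vCPU → host 8 (remaining 19 vCPU)
22 vCPU → host 9 (remaining 42 vCPU)

9 hosts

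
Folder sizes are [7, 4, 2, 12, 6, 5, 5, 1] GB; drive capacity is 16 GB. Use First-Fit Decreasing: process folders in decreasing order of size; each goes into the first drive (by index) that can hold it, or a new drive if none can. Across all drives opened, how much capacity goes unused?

Sorted descending: 12, 7, 6, 5, 5, 4, 2, 1.
drive 1: place 12 GB, 4 GB left
drive 2: place 7 GB, 9 GB left
drive 2: place 6 GB, 3 GB left
drive 3: place 5 GB, 11 GB left
drive 3: place 5 GB, 6 GB left
drive 1: place 4 GB, 0 GB left
drive 2: place 2 GB, 1 GB left
drive 2: place 1 GB, 0 GB left
3 drives × 16 GB = 48 GB; used 42 GB; unused 6 GB.

6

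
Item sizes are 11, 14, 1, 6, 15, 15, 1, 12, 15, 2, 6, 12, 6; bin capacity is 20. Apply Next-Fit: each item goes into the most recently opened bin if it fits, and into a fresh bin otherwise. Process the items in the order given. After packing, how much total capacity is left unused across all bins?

64

Put 11 in bin 1; 9 remain.
Put 14 in bin 2; 6 remain.
Put 1 in bin 2; 5 remain.
Put 6 in bin 3; 14 remain.
Put 15 in bin 4; 5 remain.
Put 15 in bin 5; 5 remain.
Put 1 in bin 5; 4 remain.
Put 12 in bin 6; 8 remain.
Put 15 in bin 7; 5 remain.
Put 2 in bin 7; 3 remain.
Put 6 in bin 8; 14 remain.
Put 12 in bin 8; 2 remain.
Put 6 in bin 9; 14 remain.
9 bins × 20 = 180; used 116; unused 64.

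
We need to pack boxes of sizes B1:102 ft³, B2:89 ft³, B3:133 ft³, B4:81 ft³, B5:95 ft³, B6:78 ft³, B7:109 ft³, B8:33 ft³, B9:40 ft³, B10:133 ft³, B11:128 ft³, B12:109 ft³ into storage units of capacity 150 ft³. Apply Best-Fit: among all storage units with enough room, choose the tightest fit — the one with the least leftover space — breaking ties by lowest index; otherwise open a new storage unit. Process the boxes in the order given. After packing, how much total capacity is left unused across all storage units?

370

storage unit 1: place B1 (102 ft³), 48 ft³ left
storage unit 2: place B2 (89 ft³), 61 ft³ left
storage unit 3: place B3 (133 ft³), 17 ft³ left
storage unit 4: place B4 (81 ft³), 69 ft³ left
storage unit 5: place B5 (95 ft³), 55 ft³ left
storage unit 6: place B6 (78 ft³), 72 ft³ left
storage unit 7: place B7 (109 ft³), 41 ft³ left
storage unit 7: place B8 (33 ft³), 8 ft³ left
storage unit 1: place B9 (40 ft³), 8 ft³ left
storage unit 8: place B10 (133 ft³), 17 ft³ left
storage unit 9: place B11 (128 ft³), 22 ft³ left
storage unit 10: place B12 (109 ft³), 41 ft³ left
10 storage units × 150 ft³ = 1500 ft³; used 1130 ft³; unused 370 ft³.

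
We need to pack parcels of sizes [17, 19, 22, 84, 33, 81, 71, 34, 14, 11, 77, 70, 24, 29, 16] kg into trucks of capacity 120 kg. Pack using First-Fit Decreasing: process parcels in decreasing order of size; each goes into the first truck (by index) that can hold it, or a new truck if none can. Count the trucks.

6 trucks

Sorted descending: 84, 81, 77, 71, 70, 34, 33, 29, 24, 22, 19, 17, 16, 14, 11.
truck 1: place 84 kg, 36 kg left
truck 2: place 81 kg, 39 kg left
truck 3: place 77 kg, 43 kg left
truck 4: place 71 kg, 49 kg left
truck 5: place 70 kg, 50 kg left
truck 1: place 34 kg, 2 kg left
truck 2: place 33 kg, 6 kg left
truck 3: place 29 kg, 14 kg left
truck 4: place 24 kg, 25 kg left
truck 4: place 22 kg, 3 kg left
truck 5: place 19 kg, 31 kg left
truck 5: place 17 kg, 14 kg left
truck 6: place 16 kg, 104 kg left
truck 3: place 14 kg, 0 kg left
truck 5: place 11 kg, 3 kg left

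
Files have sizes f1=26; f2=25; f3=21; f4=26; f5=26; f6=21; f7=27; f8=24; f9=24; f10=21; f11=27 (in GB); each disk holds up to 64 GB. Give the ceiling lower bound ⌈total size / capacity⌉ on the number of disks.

5

Total size = 26 + 25 + 21 + 26 + 26 + 21 + 27 + 24 + 24 + 21 + 27 = 268 GB.
⌈268 / 64⌉ = 5.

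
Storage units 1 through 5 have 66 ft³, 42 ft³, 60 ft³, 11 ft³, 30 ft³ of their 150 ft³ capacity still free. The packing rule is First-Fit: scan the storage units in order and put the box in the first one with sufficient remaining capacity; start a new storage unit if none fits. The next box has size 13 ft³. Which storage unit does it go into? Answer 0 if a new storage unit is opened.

1

Storage units with room: storage unit 1 (66 ft³), storage unit 2 (42 ft³), storage unit 3 (60 ft³), storage unit 5 (30 ft³).
The first with room is storage unit 1.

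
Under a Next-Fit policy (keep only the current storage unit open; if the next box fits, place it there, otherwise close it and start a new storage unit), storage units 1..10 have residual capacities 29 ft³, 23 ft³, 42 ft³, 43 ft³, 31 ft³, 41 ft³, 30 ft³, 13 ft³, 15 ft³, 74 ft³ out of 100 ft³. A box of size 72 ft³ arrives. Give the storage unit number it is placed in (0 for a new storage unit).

Next-Fit only looks at storage unit 10, which has 74 ft³ free.
72 ft³ fits there.

10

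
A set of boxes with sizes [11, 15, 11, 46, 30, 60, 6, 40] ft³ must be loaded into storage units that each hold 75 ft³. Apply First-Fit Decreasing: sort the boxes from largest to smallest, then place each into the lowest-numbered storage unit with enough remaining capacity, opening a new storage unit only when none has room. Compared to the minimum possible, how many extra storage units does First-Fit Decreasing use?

0

First-Fit Decreasing: [60,15] [46,11,11,6] [40,30] → 3 storage units.
Total size 219 ft³; any packing needs at least ⌈219/75⌉ = 3 storage units.
So 3 is already optimal.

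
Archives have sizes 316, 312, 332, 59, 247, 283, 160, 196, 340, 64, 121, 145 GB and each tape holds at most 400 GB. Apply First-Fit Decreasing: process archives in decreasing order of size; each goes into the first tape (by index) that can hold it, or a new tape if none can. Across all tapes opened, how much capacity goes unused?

625

Sorted descending: 340, 332, 316, 312, 283, 247, 196, 160, 145, 121, 64, 59.
340 GB → tape 1 (remaining 60 GB)
332 GB → tape 2 (remaining 68 GB)
316 GB → tape 3 (remaining 84 GB)
312 GB → tape 4 (remaining 88 GB)
283 GB → tape 5 (remaining 117 GB)
247 GB → tape 6 (remaining 153 GB)
196 GB → tape 7 (remaining 204 GB)
160 GB → tape 7 (remaining 44 GB)
145 GB → tape 6 (remaining 8 GB)
121 GB → tape 8 (remaining 279 GB)
64 GB → tape 2 (remaining 4 GB)
59 GB → tape 1 (remaining 1 GB)
8 tapes × 400 GB = 3200 GB; used 2575 GB; unused 625 GB.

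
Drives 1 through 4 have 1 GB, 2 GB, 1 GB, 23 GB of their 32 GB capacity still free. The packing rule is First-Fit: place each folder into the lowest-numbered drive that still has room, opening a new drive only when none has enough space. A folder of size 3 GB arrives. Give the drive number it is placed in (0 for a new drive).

Drives with room: drive 4 (23 GB).
The first with room is drive 4.

4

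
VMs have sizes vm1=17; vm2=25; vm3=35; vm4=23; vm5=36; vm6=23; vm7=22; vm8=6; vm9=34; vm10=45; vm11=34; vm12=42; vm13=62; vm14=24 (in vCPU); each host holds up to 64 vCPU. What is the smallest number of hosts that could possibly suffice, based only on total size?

Total size = 17 + 25 + 35 + 23 + 36 + 23 + 22 + 6 + 34 + 45 + 34 + 42 + 62 + 24 = 428 vCPU.
⌈428 / 64⌉ = 7.

7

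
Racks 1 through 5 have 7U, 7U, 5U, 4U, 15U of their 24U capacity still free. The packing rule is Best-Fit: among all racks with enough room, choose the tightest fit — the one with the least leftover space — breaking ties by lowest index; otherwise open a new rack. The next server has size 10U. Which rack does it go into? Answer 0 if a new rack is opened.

5

Racks with room: rack 5 (15U).
Tightest fit is rack 5 with 15U free.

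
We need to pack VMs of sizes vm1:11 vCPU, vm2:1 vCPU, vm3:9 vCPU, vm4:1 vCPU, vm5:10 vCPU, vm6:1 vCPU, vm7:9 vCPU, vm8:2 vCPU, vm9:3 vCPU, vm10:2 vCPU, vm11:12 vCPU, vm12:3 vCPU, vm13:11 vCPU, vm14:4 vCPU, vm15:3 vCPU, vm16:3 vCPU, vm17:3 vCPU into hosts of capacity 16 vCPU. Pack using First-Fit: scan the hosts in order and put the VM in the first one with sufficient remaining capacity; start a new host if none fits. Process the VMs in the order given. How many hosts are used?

6 hosts

host 1: place vm1 (11 vCPU), 5 vCPU left
host 1: place vm2 (1 vCPU), 4 vCPU left
host 2: place vm3 (9 vCPU), 7 vCPU left
host 1: place vm4 (1 vCPU), 3 vCPU left
host 3: place vm5 (10 vCPU), 6 vCPU left
host 1: place vm6 (1 vCPU), 2 vCPU left
host 4: place vm7 (9 vCPU), 7 vCPU left
host 1: place vm8 (2 vCPU), 0 vCPU left
host 2: place vm9 (3 vCPU), 4 vCPU left
host 2: place vm10 (2 vCPU), 2 vCPU left
host 5: place vm11 (12 vCPU), 4 vCPU left
host 3: place vm12 (3 vCPU), 3 vCPU left
host 6: place vm13 (11 vCPU), 5 vCPU left
host 4: place vm14 (4 vCPU), 3 vCPU left
host 3: place vm15 (3 vCPU), 0 vCPU left
host 4: place vm16 (3 vCPU), 0 vCPU left
host 5: place vm17 (3 vCPU), 1 vCPU left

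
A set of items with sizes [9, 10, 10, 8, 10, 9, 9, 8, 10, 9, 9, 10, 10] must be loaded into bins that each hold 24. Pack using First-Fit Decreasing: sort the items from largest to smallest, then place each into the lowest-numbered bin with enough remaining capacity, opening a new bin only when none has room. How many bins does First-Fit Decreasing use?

7 bins

Sorted descending: 10, 10, 10, 10, 10, 10, 9, 9, 9, 9, 9, 8, 8.
bin 1: place 10, 14 left
bin 1: place 10, 4 left
bin 2: place 10, 14 left
bin 2: place 10, 4 left
bin 3: place 10, 14 left
bin 3: place 10, 4 left
bin 4: place 9, 15 left
bin 4: place 9, 6 left
bin 5: place 9, 15 left
bin 5: place 9, 6 left
bin 6: place 9, 15 left
bin 6: place 8, 7 left
bin 7: place 8, 16 left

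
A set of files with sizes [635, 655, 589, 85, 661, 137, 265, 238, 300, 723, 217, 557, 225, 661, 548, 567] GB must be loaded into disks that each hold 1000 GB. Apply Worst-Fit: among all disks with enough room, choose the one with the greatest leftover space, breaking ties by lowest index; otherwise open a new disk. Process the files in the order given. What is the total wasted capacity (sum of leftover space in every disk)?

1937

disk 1: place 635 GB, 365 GB left
disk 2: place 655 GB, 345 GB left
disk 3: place 589 GB, 411 GB left
disk 3: place 85 GB, 326 GB left
disk 4: place 661 GB, 339 GB left
disk 1: place 137 GB, 228 GB left
disk 2: place 265 GB, 80 GB left
disk 4: place 238 GB, 101 GB left
disk 3: place 300 GB, 26 GB left
disk 5: place 723 GB, 277 GB left
disk 5: place 217 GB, 60 GB left
disk 6: place 557 GB, 443 GB left
disk 6: place 225 GB, 218 GB left
disk 7: place 661 GB, 339 GB left
disk 8: place 548 GB, 452 GB left
disk 9: place 567 GB, 433 GB left
9 disks × 1000 GB = 9000 GB; used 7063 GB; unused 1937 GB.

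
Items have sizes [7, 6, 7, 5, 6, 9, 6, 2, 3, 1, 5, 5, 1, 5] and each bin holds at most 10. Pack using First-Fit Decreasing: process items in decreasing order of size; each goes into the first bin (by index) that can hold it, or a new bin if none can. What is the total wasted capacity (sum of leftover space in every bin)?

12

Sorted descending: 9, 7, 7, 6, 6, 6, 5, 5, 5, 5, 3, 2, 1, 1.
9 → bin 1 (remaining 1)
7 → bin 2 (remaining 3)
7 → bin 3 (remaining 3)
6 → bin 4 (remaining 4)
6 → bin 5 (remaining 4)
6 → bin 6 (remaining 4)
5 → bin 7 (remaining 5)
5 → bin 7 (remaining 0)
5 → bin 8 (remaining 5)
5 → bin 8 (remaining 0)
3 → bin 2 (remaining 0)
2 → bin 3 (remaining 1)
1 → bin 1 (remaining 0)
1 → bin 3 (remaining 0)
8 bins × 10 = 80; used 68; unused 12.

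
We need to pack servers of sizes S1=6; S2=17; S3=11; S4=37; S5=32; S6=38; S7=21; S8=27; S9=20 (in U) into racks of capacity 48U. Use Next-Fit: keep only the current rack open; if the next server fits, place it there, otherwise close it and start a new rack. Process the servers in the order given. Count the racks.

S1 (6U) → rack 1 (remaining 42U)
S2 (17U) → rack 1 (remaining 25U)
S3 (11U) → rack 1 (remaining 14U)
S4 (37U) → rack 2 (remaining 11U)
S5 (32U) → rack 3 (remaining 16U)
S6 (38U) → rack 4 (remaining 10U)
S7 (21U) → rack 5 (remaining 27U)
S8 (27U) → rack 5 (remaining 0U)
S9 (20U) → rack 6 (remaining 28U)
Final racks: [6,17,11] [37] [32] [38] [21,27] [20].

6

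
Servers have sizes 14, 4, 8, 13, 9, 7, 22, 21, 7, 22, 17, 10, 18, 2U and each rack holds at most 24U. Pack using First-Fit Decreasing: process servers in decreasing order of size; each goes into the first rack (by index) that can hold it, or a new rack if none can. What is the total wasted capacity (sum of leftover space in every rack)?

18

Sorted descending: 22, 22, 21, 18, 17, 14, 13, 10, 9, 8, 7, 7, 4, 2.
rack 1: place 22U, 2U left
rack 2: place 22U, 2U left
rack 3: place 21U, 3U left
rack 4: place 18U, 6U left
rack 5: place 17U, 7U left
rack 6: place 14U, 10U left
rack 7: place 13U, 11U left
rack 6: place 10U, 0U left
rack 7: place 9U, 2U left
rack 8: place 8U, 16U left
rack 5: place 7U, 0U left
rack 8: place 7U, 9U left
rack 4: place 4U, 2U left
rack 1: place 2U, 0U left
8 racks × 24U = 192U; used 174U; unused 18U.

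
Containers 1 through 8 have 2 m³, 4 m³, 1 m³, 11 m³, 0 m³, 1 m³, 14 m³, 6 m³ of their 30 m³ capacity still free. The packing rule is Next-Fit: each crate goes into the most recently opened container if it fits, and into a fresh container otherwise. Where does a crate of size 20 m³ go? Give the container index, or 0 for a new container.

0

Next-Fit only looks at container 8, which has 6 m³ free.
20 m³ does not fit, so a new container is opened.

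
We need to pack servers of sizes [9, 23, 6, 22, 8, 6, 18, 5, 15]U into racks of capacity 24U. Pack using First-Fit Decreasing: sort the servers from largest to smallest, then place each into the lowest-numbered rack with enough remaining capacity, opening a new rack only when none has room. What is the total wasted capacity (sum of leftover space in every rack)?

8

Sorted descending: 23, 22, 18, 15, 9, 8, 6, 6, 5.
rack 1: place 23U, 1U left
rack 2: place 22U, 2U left
rack 3: place 18U, 6U left
rack 4: place 15U, 9U left
rack 4: place 9U, 0U left
rack 5: place 8U, 16U left
rack 3: place 6U, 0U left
rack 5: place 6U, 10U left
rack 5: place 5U, 5U left
5 racks × 24U = 120U; used 112U; unused 8U.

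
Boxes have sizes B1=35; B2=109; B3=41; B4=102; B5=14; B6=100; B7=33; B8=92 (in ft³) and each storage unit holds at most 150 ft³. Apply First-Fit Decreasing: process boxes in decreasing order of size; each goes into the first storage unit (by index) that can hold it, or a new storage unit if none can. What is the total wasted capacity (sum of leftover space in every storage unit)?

Sorted descending: 109, 102, 100, 92, 41, 35, 33, 14.
109 ft³ → storage unit 1 (remaining 41 ft³)
102 ft³ → storage unit 2 (remaining 48 ft³)
100 ft³ → storage unit 3 (remaining 50 ft³)
92 ft³ → storage unit 4 (remaining 58 ft³)
41 ft³ → storage unit 1 (remaining 0 ft³)
35 ft³ → storage unit 2 (remaining 13 ft³)
33 ft³ → storage unit 3 (remaining 17 ft³)
14 ft³ → storage unit 3 (remaining 3 ft³)
4 storage units × 150 ft³ = 600 ft³; used 526 ft³; unused 74 ft³.

74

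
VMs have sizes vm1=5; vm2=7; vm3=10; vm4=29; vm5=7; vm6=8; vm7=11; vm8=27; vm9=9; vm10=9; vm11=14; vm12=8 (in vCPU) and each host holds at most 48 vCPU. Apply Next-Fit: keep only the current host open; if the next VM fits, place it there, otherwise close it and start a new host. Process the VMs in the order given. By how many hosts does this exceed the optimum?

1

Next-Fit: [5,7,10] [29,7,8] [11,27,9] [9,14,8] → 4 hosts.
Total size 144 vCPU; any packing needs at least ⌈144/48⌉ = 3 hosts.
An optimal packing achieves that bound: [29,14,5] [27,11,10] [9,9,8,8,7,7] → 3 hosts.
Excess: 4 − 3 = 1.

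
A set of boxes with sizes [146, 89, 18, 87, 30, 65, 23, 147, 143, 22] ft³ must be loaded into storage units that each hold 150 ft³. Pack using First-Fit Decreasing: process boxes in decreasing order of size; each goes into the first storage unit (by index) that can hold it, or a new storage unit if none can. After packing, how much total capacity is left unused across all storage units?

Sorted descending: 147, 146, 143, 89, 87, 65, 30, 23, 22, 18.
147 ft³ → storage unit 1 (remaining 3 ft³)
146 ft³ → storage unit 2 (remaining 4 ft³)
143 ft³ → storage unit 3 (remaining 7 ft³)
89 ft³ → storage unit 4 (remaining 61 ft³)
87 ft³ → storage unit 5 (remaining 63 ft³)
65 ft³ → storage unit 6 (remaining 85 ft³)
30 ft³ → storage unit 4 (remaining 31 ft³)
23 ft³ → storage unit 4 (remaining 8 ft³)
22 ft³ → storage unit 5 (remaining 41 ft³)
18 ft³ → storage unit 5 (remaining 23 ft³)
6 storage units × 150 ft³ = 900 ft³; used 770 ft³; unused 130 ft³.

130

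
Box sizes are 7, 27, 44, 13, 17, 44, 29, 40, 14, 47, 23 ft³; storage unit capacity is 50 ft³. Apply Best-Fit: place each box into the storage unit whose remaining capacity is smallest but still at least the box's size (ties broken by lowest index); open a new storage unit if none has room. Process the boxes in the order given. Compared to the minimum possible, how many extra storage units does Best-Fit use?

Best-Fit: [7,27,13] [44] [17,29] [44] [40] [14,23] [47] → 7 storage units.
Total size 305 ft³; any packing needs at least ⌈305/50⌉ = 7 storage units.
So 7 is already optimal.

0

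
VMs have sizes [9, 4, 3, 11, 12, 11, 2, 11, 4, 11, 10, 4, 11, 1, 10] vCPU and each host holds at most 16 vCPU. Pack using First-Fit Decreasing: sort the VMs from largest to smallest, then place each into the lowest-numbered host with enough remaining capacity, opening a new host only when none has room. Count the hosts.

9

Sorted descending: 12, 11, 11, 11, 11, 11, 10, 10, 9, 4, 4, 4, 3, 2, 1.
Put 12 vCPU in host 1; 4 vCPU remain.
Put 11 vCPU in host 2; 5 vCPU remain.
Put 11 vCPU in host 3; 5 vCPU remain.
Put 11 vCPU in host 4; 5 vCPU remain.
Put 11 vCPU in host 5; 5 vCPU remain.
Put 11 vCPU in host 6; 5 vCPU remain.
Put 10 vCPU in host 7; 6 vCPU remain.
Put 10 vCPU in host 8; 6 vCPU remain.
Put 9 vCPU in host 9; 7 vCPU remain.
Put 4 vCPU in host 1; 0 vCPU remain.
Put 4 vCPU in host 2; 1 vCPU remain.
Put 4 vCPU in host 3; 1 vCPU remain.
Put 3 vCPU in host 4; 2 vCPU remain.
Put 2 vCPU in host 4; 0 vCPU remain.
Put 1 vCPU in host 2; 0 vCPU remain.
Final hosts: [12,4] [11,4,1] [11,4] [11,3,2] [11] [11] [10] [10] [9].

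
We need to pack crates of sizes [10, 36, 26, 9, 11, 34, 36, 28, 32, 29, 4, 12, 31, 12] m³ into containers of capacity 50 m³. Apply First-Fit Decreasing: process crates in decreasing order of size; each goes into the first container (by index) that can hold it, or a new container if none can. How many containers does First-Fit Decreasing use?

8 containers

Sorted descending: 36, 36, 34, 32, 31, 29, 28, 26, 12, 12, 11, 10, 9, 4.
Put 36 m³ in container 1; 14 m³ remain.
Put 36 m³ in container 2; 14 m³ remain.
Put 34 m³ in container 3; 16 m³ remain.
Put 32 m³ in container 4; 18 m³ remain.
Put 31 m³ in container 5; 19 m³ remain.
Put 29 m³ in container 6; 21 m³ remain.
Put 28 m³ in container 7; 22 m³ remain.
Put 26 m³ in container 8; 24 m³ remain.
Put 12 m³ in container 1; 2 m³ remain.
Put 12 m³ in container 2; 2 m³ remain.
Put 11 m³ in container 3; 5 m³ remain.
Put 10 m³ in container 4; 8 m³ remain.
Put 9 m³ in container 5; 10 m³ remain.
Put 4 m³ in container 3; 1 m³ remain.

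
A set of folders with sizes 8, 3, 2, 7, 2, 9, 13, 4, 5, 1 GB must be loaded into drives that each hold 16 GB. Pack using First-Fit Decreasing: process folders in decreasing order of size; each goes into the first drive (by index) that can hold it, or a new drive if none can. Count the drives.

Sorted descending: 13, 9, 8, 7, 5, 4, 3, 2, 2, 1.
drive 1: place 13 GB, 3 GB left
drive 2: place 9 GB, 7 GB left
drive 3: place 8 GB, 8 GB left
drive 2: place 7 GB, 0 GB left
drive 3: place 5 GB, 3 GB left
drive 4: place 4 GB, 12 GB left
drive 1: place 3 GB, 0 GB left
drive 3: place 2 GB, 1 GB left
drive 4: place 2 GB, 10 GB left
drive 3: place 1 GB, 0 GB left
Final drives: [13,3] [9,7] [8,5,2,1] [4,2].

4 drives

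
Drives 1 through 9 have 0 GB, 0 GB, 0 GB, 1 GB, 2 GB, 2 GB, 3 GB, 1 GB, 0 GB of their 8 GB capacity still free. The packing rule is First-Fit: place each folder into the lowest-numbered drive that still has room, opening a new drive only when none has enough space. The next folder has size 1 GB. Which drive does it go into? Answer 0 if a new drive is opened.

4

Drives with room: drive 4 (1 GB), drive 5 (2 GB), drive 6 (2 GB), drive 7 (3 GB), drive 8 (1 GB).
The first with room is drive 4.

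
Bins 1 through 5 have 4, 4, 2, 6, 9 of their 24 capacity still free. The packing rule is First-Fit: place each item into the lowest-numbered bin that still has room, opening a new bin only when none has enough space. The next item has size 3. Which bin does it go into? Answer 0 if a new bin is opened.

Bins with room: bin 1 (4), bin 2 (4), bin 4 (6), bin 5 (9).
The first with room is bin 1.

1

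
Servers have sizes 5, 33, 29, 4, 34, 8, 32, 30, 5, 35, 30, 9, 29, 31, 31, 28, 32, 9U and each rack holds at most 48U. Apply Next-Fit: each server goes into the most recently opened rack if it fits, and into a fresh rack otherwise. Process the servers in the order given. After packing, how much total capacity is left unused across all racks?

162

5U → rack 1 (remaining 43U)
33U → rack 1 (remaining 10U)
29U → rack 2 (remaining 19U)
4U → rack 2 (remaining 15U)
34U → rack 3 (remaining 14U)
8U → rack 3 (remaining 6U)
32U → rack 4 (remaining 16U)
30U → rack 5 (remaining 18U)
5U → rack 5 (remaining 13U)
35U → rack 6 (remaining 13U)
30U → rack 7 (remaining 18U)
9U → rack 7 (remaining 9U)
29U → rack 8 (remaining 19U)
31U → rack 9 (remaining 17U)
31U → rack 10 (remaining 17U)
28U → rack 11 (remaining 20U)
32U → rack 12 (remaining 16U)
9U → rack 12 (remaining 7U)
12 racks × 48U = 576U; used 414U; unused 162U.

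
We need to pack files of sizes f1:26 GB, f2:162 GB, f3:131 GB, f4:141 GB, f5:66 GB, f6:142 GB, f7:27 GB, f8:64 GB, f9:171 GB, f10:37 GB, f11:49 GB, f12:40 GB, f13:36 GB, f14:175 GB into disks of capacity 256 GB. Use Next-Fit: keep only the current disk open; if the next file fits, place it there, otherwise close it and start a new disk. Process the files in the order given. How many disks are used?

7 disks

Put f1 (26 GB) in disk 1; 230 GB remain.
Put f2 (162 GB) in disk 1; 68 GB remain.
Put f3 (131 GB) in disk 2; 125 GB remain.
Put f4 (141 GB) in disk 3; 115 GB remain.
Put f5 (66 GB) in disk 3; 49 GB remain.
Put f6 (142 GB) in disk 4; 114 GB remain.
Put f7 (27 GB) in disk 4; 87 GB remain.
Put f8 (64 GB) in disk 4; 23 GB remain.
Put f9 (171 GB) in disk 5; 85 GB remain.
Put f10 (37 GB) in disk 5; 48 GB remain.
Put f11 (49 GB) in disk 6; 207 GB remain.
Put f12 (40 GB) in disk 6; 167 GB remain.
Put f13 (36 GB) in disk 6; 131 GB remain.
Put f14 (175 GB) in disk 7; 81 GB remain.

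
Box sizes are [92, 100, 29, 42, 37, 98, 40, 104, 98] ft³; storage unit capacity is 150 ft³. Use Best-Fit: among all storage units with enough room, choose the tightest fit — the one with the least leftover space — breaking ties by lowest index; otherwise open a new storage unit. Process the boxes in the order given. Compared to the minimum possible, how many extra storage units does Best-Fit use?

Best-Fit: [92,42] [100,29] [37,98] [40,104] [98] → 5 storage units.
Total size 640 ft³; any packing needs at least ⌈640/150⌉ = 5 storage units.
So 5 is already optimal.

0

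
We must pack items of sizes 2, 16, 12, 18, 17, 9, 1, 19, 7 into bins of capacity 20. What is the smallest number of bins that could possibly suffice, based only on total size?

6 bins

Total size = 2 + 16 + 12 + 18 + 17 + 9 + 1 + 19 + 7 = 101.
⌈101 / 20⌉ = 6.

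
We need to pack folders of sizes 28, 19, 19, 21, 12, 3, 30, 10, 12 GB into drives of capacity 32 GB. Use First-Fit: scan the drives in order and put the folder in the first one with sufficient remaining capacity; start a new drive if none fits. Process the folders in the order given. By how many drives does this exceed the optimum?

First-Fit: [28,3] [19,12] [19,10] [21] [30] [12] → 6 drives.
Total size 154 GB; any packing needs at least ⌈154/32⌉ = 5 drives.
An optimal packing achieves that bound: [30] [28,3] [21,10] [19,12] [19,12] → 5 drives.
Excess: 6 − 5 = 1.

1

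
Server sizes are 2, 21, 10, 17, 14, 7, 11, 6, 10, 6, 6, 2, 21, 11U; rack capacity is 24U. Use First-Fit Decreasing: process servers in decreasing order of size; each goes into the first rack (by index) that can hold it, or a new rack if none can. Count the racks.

Sorted descending: 21, 21, 17, 14, 11, 11, 10, 10, 7, 6, 6, 6, 2, 2.
21U → rack 1 (remaining 3U)
21U → rack 2 (remaining 3U)
17U → rack 3 (remaining 7U)
14U → rack 4 (remaining 10U)
11U → rack 5 (remaining 13U)
11U → rack 5 (remaining 2U)
10U → rack 4 (remaining 0U)
10U → rack 6 (remaining 14U)
7U → rack 3 (remaining 0U)
6U → rack 6 (remaining 8U)
6U → rack 6 (remaining 2U)
6U → rack 7 (remaining 18U)
2U → rack 1 (remaining 1U)
2U → rack 2 (remaining 1U)
Final racks: [21,2] [21,2] [17,7] [14,10] [11,11] [10,6,6] [6].

7 racks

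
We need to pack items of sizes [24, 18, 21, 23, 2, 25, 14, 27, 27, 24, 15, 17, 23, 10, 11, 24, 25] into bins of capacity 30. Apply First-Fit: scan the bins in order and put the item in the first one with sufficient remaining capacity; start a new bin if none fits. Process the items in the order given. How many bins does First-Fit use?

bin 1: place 24, 6 left
bin 2: place 18, 12 left
bin 3: place 21, 9 left
bin 4: place 23, 7 left
bin 1: place 2, 4 left
bin 5: place 25, 5 left
bin 6: place 14, 16 left
bin 7: place 27, 3 left
bin 8: place 27, 3 left
bin 9: place 24, 6 left
bin 6: place 15, 1 left
bin 10: place 17, 13 left
bin 11: place 23, 7 left
bin 2: place 10, 2 left
bin 10: place 11, 2 left
bin 12: place 24, 6 left
bin 13: place 25, 5 left

13 bins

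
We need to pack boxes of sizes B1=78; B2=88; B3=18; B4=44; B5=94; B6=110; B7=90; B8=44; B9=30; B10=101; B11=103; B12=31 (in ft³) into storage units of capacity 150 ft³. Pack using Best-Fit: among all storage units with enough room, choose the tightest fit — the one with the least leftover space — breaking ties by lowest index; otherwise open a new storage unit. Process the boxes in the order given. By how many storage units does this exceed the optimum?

0

Best-Fit: [78] [88,18,44] [94,44] [110,30] [90] [101] [103,31] → 7 storage units.
7 boxes exceed 75 ft³ (half the capacity), and no two of those can share a storage unit, so at least 7 storage units are needed.
So 7 is already optimal.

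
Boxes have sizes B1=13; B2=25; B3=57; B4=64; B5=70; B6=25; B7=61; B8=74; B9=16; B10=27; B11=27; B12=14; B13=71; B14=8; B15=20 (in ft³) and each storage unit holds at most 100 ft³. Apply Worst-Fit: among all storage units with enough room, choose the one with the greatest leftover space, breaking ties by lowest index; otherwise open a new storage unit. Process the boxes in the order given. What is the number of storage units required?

storage unit 1: place B1 (13 ft³), 87 ft³ left
storage unit 1: place B2 (25 ft³), 62 ft³ left
storage unit 1: place B3 (57 ft³), 5 ft³ left
storage unit 2: place B4 (64 ft³), 36 ft³ left
storage unit 3: place B5 (70 ft³), 30 ft³ left
storage unit 2: place B6 (25 ft³), 11 ft³ left
storage unit 4: place B7 (61 ft³), 39 ft³ left
storage unit 5: place B8 (74 ft³), 26 ft³ left
storage unit 4: place B9 (16 ft³), 23 ft³ left
storage unit 3: place B10 (27 ft³), 3 ft³ left
storage unit 6: place B11 (27 ft³), 73 ft³ left
storage unit 6: place B12 (14 ft³), 59 ft³ left
storage unit 7: place B13 (71 ft³), 29 ft³ left
storage unit 6: place B14 (8 ft³), 51 ft³ left
storage unit 6: place B15 (20 ft³), 31 ft³ left
Final storage units: [13,25,57] [64,25] [70,27] [61,16] [74] [27,14,8,20] [71].

7 storage units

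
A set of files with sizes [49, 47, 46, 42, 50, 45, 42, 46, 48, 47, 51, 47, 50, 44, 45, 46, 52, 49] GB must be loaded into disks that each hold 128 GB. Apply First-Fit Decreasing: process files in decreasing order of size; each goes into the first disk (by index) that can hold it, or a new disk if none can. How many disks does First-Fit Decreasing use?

Sorted descending: 52, 51, 50, 50, 49, 49, 48, 47, 47, 47, 46, 46, 46, 45, 45, 44, 42, 42.
52 GB → disk 1 (remaining 76 GB)
51 GB → disk 1 (remaining 25 GB)
50 GB → disk 2 (remaining 78 GB)
50 GB → disk 2 (remaining 28 GB)
49 GB → disk 3 (remaining 79 GB)
49 GB → disk 3 (remaining 30 GB)
48 GB → disk 4 (remaining 80 GB)
47 GB → disk 4 (remaining 33 GB)
47 GB → disk 5 (remaining 81 GB)
47 GB → disk 5 (remaining 34 GB)
46 GB → disk 6 (remaining 82 GB)
46 GB → disk 6 (remaining 36 GB)
46 GB → disk 7 (remaining 82 GB)
45 GB → disk 7 (remaining 37 GB)
45 GB → disk 8 (remaining 83 GB)
44 GB → disk 8 (remaining 39 GB)
42 GB → disk 9 (remaining 86 GB)
42 GB → disk 9 (remaining 44 GB)
Final disks: [52,51] [50,50] [49,49] [48,47] [47,47] [46,46] [46,45] [45,44] [42,42].

9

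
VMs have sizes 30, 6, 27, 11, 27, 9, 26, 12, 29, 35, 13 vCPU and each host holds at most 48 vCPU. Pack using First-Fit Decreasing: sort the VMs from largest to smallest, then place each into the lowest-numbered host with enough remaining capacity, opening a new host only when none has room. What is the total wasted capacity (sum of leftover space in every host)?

63

Sorted descending: 35, 30, 29, 27, 27, 26, 13, 12, 11, 9, 6.
Put 35 vCPU in host 1; 13 vCPU remain.
Put 30 vCPU in host 2; 18 vCPU remain.
Put 29 vCPU in host 3; 19 vCPU remain.
Put 27 vCPU in host 4; 21 vCPU remain.
Put 27 vCPU in host 5; 21 vCPU remain.
Put 26 vCPU in host 6; 22 vCPU remain.
Put 13 vCPU in host 1; 0 vCPU remain.
Put 12 vCPU in host 2; 6 vCPU remain.
Put 11 vCPU in host 3; 8 vCPU remain.
Put 9 vCPU in host 4; 12 vCPU remain.
Put 6 vCPU in host 2; 0 vCPU remain.
6 hosts × 48 vCPU = 288 vCPU; used 225 vCPU; unused 63 vCPU.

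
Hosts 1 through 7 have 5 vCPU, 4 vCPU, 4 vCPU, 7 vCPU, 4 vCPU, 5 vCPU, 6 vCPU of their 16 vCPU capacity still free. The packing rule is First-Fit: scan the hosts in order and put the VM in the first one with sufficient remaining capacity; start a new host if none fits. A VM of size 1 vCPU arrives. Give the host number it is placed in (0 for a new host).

1

Hosts with room: host 1 (5 vCPU), host 2 (4 vCPU), host 3 (4 vCPU), host 4 (7 vCPU), host 5 (4 vCPU), host 6 (5 vCPU), host 7 (6 vCPU).
The first with room is host 1.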